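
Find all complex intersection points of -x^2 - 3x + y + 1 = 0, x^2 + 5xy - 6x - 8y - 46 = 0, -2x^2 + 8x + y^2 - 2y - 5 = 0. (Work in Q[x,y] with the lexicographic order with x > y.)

Compute a lex Gröbner basis by Buchberger's algorithm.
f_1 = -x^2 - 3x + y + 1, LT = x^2.
f_2 = x^2 + 5xy - 6x - 8y - 46, LT = x^2.
f_3 = -2x^2 + 8x + y^2 - 2y - 5, LT = x^2.

S(f_1,f_2): lcm = x^2. S = -5xy + 9x + 7y + 45.
  leading term xy: no divisor's leading term divides it; move -5xy to the remainder.
  leading term x: no divisor's leading term divides it; move 9x to the remainder.
  leading term y: no divisor's leading term divides it; move 7y to the remainder.
  leading term 1: no divisor's leading term divides it; move 45 to the remainder.
  remainder -5xy + 9x + 7y + 45 ≠ 0; add h_4 = -5xy + 9x + 7y + 45 to the basis.

S(f_1,f_3): lcm = x^2. S = 7x + 1/2y^2 - 2y - 7/2.
  leading term x: no divisor's leading term divides it; move 7x to the remainder.
  leading term y^2: no divisor's leading term divides it; move 1/2y^2 to the remainder.
  leading term y: no divisor's leading term divides it; move -2y to the remainder.
  leading term 1: no divisor's leading term divides it; move -7/2 to the remainder.
  remainder 7x + 1/2y^2 - 2y - 7/2 ≠ 0; add h_5 = 7x + 1/2y^2 - 2y - 7/2 to the basis.

S(f_1,h_4): lcm = x^2y. S = 9/5x^2 + 22/5xy + 9x - y^2 - y.
  leading term x^2: subtract (-9/5)·f_1 from 9/5x^2 + 22/5xy + 9x - y^2 - y → 22/5xy + 18/5x - y^2 + 4/5y + 9/5
  leading term xy: subtract (-22/25)·h_4 from 22/5xy + 18/5x - y^2 + 4/5y + 9/5 → 288/25x - y^2 + 174/25y + 207/5
  leading term x: subtract (288/175)·h_5 from 288/25x - y^2 + 174/25y + 207/5 → -319/175y^2 + 1794/175y + 1179/25
  leading term y^2: no divisor's leading term divides it; move -319/175y^2 to the remainder.
  leading term y: no divisor's leading term divides it; move 1794/175y to the remainder.
  leading term 1: no divisor's leading term divides it; move 1179/25 to the remainder.
  remainder -319/175y^2 + 1794/175y + 1179/25 ≠ 0; add h_6 = -319/175y^2 + 1794/175y + 1179/25 to the basis.

S(f_3,h_4): lcm = x^2y. S = 9/5x^2 - 13/5xy + 9x - 1/2y^3 + y^2 + 5/2y.
  leading term x^2: subtract (-9/5)·f_1 from 9/5x^2 - 13/5xy + 9x - 1/2y^3 + y^2 + 5/2y → -13/5xy + 18/5x - 1/2y^3 + y^2 + 43/10y + 9/5
  leading term xy: subtract (13/25)·h_4 from -13/5xy + 18/5x - 1/2y^3 + y^2 + 43/10y + 9/5 → -27/25x - 1/2y^3 + y^2 + 33/50y - 108/5
  leading term x: subtract (-27/175)·h_5 from -27/25x - 1/2y^3 + y^2 + 33/50y - 108/5 → -1/2y^3 + 377/350y^2 + 123/350y - 1107/50
  leading term y^3: subtract (175/638y)·h_6 from -1/2y^3 + 377/350y^2 + 123/350y - 1107/50 → -193687/111650y^2 - 702519/55825y - 1107/50
  leading term y^2: subtract (193687/203522)·h_6 from -193687/111650y^2 - 702519/55825y - 1107/50 → -2273376/101761y - 6820128/101761
  leading term y: no divisor's leading term divides it; move -2273376/101761y to the remainder.
  leading term 1: no divisor's leading term divides it; move -6820128/101761 to the remainder.
  remainder -2273376/101761y - 6820128/101761 ≠ 0; add h_7 = -2273376/101761y - 6820128/101761 to the basis.

The other S-polynomials (S(f_2,f_3), S(f_2,h_4), S(f_1,h_5), S(f_2,h_5), S(f_3,h_5), S(h_4,h_5), S(f_1,h_6), S(f_2,h_6), S(f_3,h_6), S(h_4,h_6), S(h_5,h_6), S(f_1,h_7), S(f_2,h_7), S(f_3,h_7), S(h_4,h_7), S(h_5,h_7), S(h_6,h_7)) all reduce to 0 modulo the current basis, so we have a Gröbner basis.
Inter-reduce: drop elements whose leading term is divisible by another's, tail-reduce, and make monic.
Reduced Gröbner basis: {x + 1, y + 3}.

From the last basis element, y + 3 = 0, so y takes values in {-3}. Each choice, substituted upward through the basis, yields the corresponding point(s) of the solution set.
  y = -3: the earlier basis element becomes x + 1 = 0, giving x = -1 — point (-1, -3).

{(-1, -3)}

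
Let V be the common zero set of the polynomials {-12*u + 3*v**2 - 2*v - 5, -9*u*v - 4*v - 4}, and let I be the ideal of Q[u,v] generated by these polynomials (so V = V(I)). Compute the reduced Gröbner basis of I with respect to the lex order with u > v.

The reduced Gröbner basis is the canonical form of the ideal for this ordering.

f_1 = -12*u + 3*v**2 - 2*v - 5, LT = u.
f_2 = -9*u*v - 4*v - 4, LT = u*v.

S(f_1,f_2): lcm = u*v. S = -1/4*v**3 + 1/6*v**2 - 1/36*v - 4/9.
  leading term v**3: no divisor's leading term divides it; move -1/4*v**3 to the remainder.
  leading term v**2: no divisor's leading term divides it; move 1/6*v**2 to the remainder.
  leading term v: no divisor's leading term divides it; move -1/36*v to the remainder.
  leading term 1: no divisor's leading term divides it; move -4/9 to the remainder.
  remainder -1/4*v**3 + 1/6*v**2 - 1/36*v - 4/9 ≠ 0; add g_3 = -1/4*v**3 + 1/6*v**2 - 1/36*v - 4/9 to the basis.

S(f_1,g_3): leading monomials are coprime, so the S-polynomial reduces to 0 (Buchberger's first criterion).
S(f_2,g_3): lcm = u*v**3. S = 2/3*u*v**2 - 1/9*u*v - 16/9*u + 4/9*v**3 + 4/9*v**2.
  leading term u*v**2: subtract (-1/18*v**2)·f_1 from 2/3*u*v**2 - 1/9*u*v - 16/9*u + 4/9*v**3 + 4/9*v**2 → -1/9*u*v - 16/9*u + 1/6*v**4 + 1/3*v**3 + 1/6*v**2
  leading term u*v: subtract (1/108*v)·f_1 from -1/9*u*v - 16/9*u + 1/6*v**4 + 1/3*v**3 + 1/6*v**2 → -16/9*u + 1/6*v**4 + 11/36*v**3 + 5/27*v**2 + 5/108*v
  leading term u: subtract (4/27)·f_1 from -16/9*u + 1/6*v**4 + 11/36*v**3 + 5/27*v**2 + 5/108*v → 1/6*v**4 + 11/36*v**3 - 7/27*v**2 + 37/108*v + 20/27
  leading term v**4: subtract (-2/3*v)·g_3 from 1/6*v**4 + 11/36*v**3 - 7/27*v**2 + 37/108*v + 20/27 → 5/12*v**3 - 5/18*v**2 + 5/108*v + 20/27
  leading term v**3: subtract (-5/3)·g_3 from 5/12*v**3 - 5/18*v**2 + 5/108*v + 20/27 → 0
  remainder 0.

Every S-polynomial of the final basis reduces to 0, so we have a Gröbner basis.
Inter-reduce: drop elements whose leading term is divisible by another's, tail-reduce, and make monic.

G = {u - 1/4*v**2 + 1/6*v + 5/12, v**3 - 2/3*v**2 + 1/9*v + 16/9}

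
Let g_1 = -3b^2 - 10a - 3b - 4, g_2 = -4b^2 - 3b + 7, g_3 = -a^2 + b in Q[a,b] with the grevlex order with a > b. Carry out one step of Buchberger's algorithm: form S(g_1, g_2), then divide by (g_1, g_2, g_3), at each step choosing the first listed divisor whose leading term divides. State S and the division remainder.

S(g_1, g_2) = 10/3a + 1/4b + 37/12; remainder on division = 10/3a + 1/4b + 37/12.

lcm(LM(g_1), LM(g_2)) = b^2.
S = (lcm/LT(g_1))·g_1 − (lcm/LT(g_2))·g_2 = 10/3a + 1/4b + 37/12.
Reduce S modulo (g_1, g_2, g_3) in that order:
  leading term a: no divisor's leading term divides it; move 10/3a to the remainder.
  leading term b: no divisor's leading term divides it; move 1/4b to the remainder.
  leading term 1: no divisor's leading term divides it; move 37/12 to the remainder.
The remainder 10/3a + 1/4b + 37/12 is nonzero, so it would be added as the next basis element.
This is the inner loop of Buchberger's algorithm — each nonzero remainder becomes a new basis element.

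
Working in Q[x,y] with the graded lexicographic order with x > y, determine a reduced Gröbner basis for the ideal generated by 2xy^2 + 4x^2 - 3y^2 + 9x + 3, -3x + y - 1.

f_1 = 2xy^2 + 4x^2 - 3y^2 + 9x + 3, LT = xy^2.
f_2 = -3x + y - 1, LT = x.

S(f_1,f_2): lcm = xy^2. S = 1/3y^3 + 2x^2 - 11/6y^2 + 9/2x + 3/2.
  reduce S modulo (f_1, f_2):
  remainder 1/3y^3 - 29/18y^2 + 19/18y + 2/9 ≠ 0; add g_3 = 1/3y^3 - 29/18y^2 + 19/18y + 2/9 to the basis.

The other S-polynomials (S(f_1,g_3), S(f_2,g_3)) all reduce to 0 modulo the current basis, so we have a Gröbner basis.
Inter-reduce: drop elements whose leading term is divisible by another's, tail-reduce, and make monic.

G = {y^3 - 29/6y^2 + 19/6y + 2/3, x - 1/3y + 1/3}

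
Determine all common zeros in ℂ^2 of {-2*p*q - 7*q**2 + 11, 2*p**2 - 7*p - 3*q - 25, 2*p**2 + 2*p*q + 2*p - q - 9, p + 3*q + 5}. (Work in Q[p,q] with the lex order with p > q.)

Compute a lex Gröbner basis by Buchberger's algorithm.
f_1 = -2*p*q - 7*q**2 + 11, LT = p*q.
f_2 = 2*p**2 - 7*p - 3*q - 25, LT = p**2.
f_3 = 2*p**2 + 2*p*q + 2*p - q - 9, LT = p**2.
f_4 = p + 3*q + 5, LT = p.

S(f_1,f_2): lcm = p**2*q. S = 7/2*p*q**2 + 7/2*p*q - 11/2*p + 3/2*q**2 + 25/2*q.
  reduce S modulo (f_1, f_2, f_3, f_4):
  remainder -49/4*q**3 - 43/4*q**2 + 193/4*q + 187/4 ≠ 0; add h_5 = -49/4*q**3 - 43/4*q**2 + 193/4*q + 187/4 to the basis.

S(f_1,f_3): lcm = p**2*q. S = 5/2*p*q**2 - p*q - 11/2*p + 1/2*q**2 + 9/2*q.
  reduce S modulo (f_1, f_2, f_3, f_4, h_5):
  remainder 327/28*q**2 + 2/7*q - 319/28 ≠ 0; add h_6 = 327/28*q**2 + 2/7*q - 319/28 to the basis.

S(f_1,f_4): lcm = p*q. S = 1/2*q**2 - 5*q - 11/2.
  reduce S modulo (f_1, f_2, f_3, f_4, h_5, h_6):
  remainder -1639/327*q - 1639/327 ≠ 0; add h_7 = -1639/327*q - 1639/327 to the basis.

The other S-polynomials (S(f_2,f_3), S(f_2,f_4), S(f_3,f_4), S(f_1,h_5), S(f_2,h_5), S(f_3,h_5), S(f_4,h_5), S(f_1,h_6), S(f_2,h_6), S(f_3,h_6), S(f_4,h_6), S(h_5,h_6), S(f_1,h_7), S(f_2,h_7), S(f_3,h_7), S(f_4,h_7), S(h_5,h_7), S(h_6,h_7)) all reduce to 0 modulo the current basis, so we have a Gröbner basis.
Inter-reduce: drop elements whose leading term is divisible by another's, tail-reduce, and make monic.
Reduced Gröbner basis: {p + 2, q + 1}.

Since the basis is lex-ordered, q + 1 is univariate in q. Its roots are {-1}. Back-substituting each root into the other basis elements fixes the other coordinates.
  q = -1: the earlier basis element becomes p + 2 = 0, giving p = -2 — point (-2, -1).

{(-2, -1)}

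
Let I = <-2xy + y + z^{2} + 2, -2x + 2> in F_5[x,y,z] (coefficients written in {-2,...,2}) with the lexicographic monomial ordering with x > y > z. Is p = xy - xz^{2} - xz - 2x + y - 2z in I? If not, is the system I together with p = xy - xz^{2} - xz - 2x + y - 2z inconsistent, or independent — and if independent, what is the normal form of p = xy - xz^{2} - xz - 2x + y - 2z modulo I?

First compute the reduced Gröbner basis of I by Buchberger's algorithm.
f_1 = -2xy + y + z^{2} + 2, LT = xy.
f_2 = -2x + 2, LT = x.

S(f_1,f_2): lcm = xy. S = -2y + 2z^{2} - 1.
  leading term y: no divisor's leading term divides it; move -2y to the remainder.
  leading term z^{2}: no divisor's leading term divides it; move 2z^{2} to the remainder.
  leading term 1: no divisor's leading term divides it; move -1 to the remainder.
  remainder -2y + 2z^{2} - 1 ≠ 0; add h_3 = -2y + 2z^{2} - 1 to the basis.

The other S-polynomials (S(f_1,h_3), S(f_2,h_3)) all reduce to 0 modulo the current basis, so we have a Gröbner basis.
Inter-reduce: drop elements whose leading term is divisible by another's, tail-reduce, and make monic.
Reduced Gröbner basis: {x - 1, y - z^{2} - 2}.
Label its elements g_1 = x - 1, g_2 = y - z^{2} - 2.

Reduce p = xy - xz^{2} - xz - 2x + y - 2z modulo G:
  leading term xy: subtract (y)·g_1 from xy - xz^{2} - xz - 2x + y - 2z → -xz^{2} - xz - 2x + 2y - 2z
  leading term xz^{2}: subtract (-z^{2})·g_1 from -xz^{2} - xz - 2x + 2y - 2z → -xz - 2x + 2y - z^{2} - 2z
  leading term xz: subtract (-z)·g_1 from -xz - 2x + 2y - z^{2} - 2z → -2x + 2y - z^{2} + 2z
  leading term x: subtract (-2)·g_1 from -2x + 2y - z^{2} + 2z → 2y - z^{2} + 2z - 2
  leading term y: subtract (2)·g_2 from 2y - z^{2} + 2z - 2 → z^{2} + 2z + 2
  leading term z^{2}: no divisor's leading term divides it; move z^{2} to the remainder.
  leading term z: no divisor's leading term divides it; move 2z to the remainder.
  leading term 1: no divisor's leading term divides it; move 2 to the remainder.
  normal form = z^{2} + 2z + 2.
The normal form is nonzero, so p ∉ I. Since p minus its normal form lies in I, I + (p) = I + (r) where r = z^{2} + 2z + 2; decide whether this ideal is the whole ring.
Run Buchberger on G together with r (pairs among the g_i already reduce to 0 since G is a Gröbner basis):
g_1 = x - 1, LT = x.
g_2 = y - z^{2} - 2, LT = y.
r = z^{2} + 2z + 2, LT = z^{2}.

The S-polynomials (S(g_1,g_2), S(g_1,r), S(g_2,r)) all reduce to 0 modulo the current basis, so we have a Gröbner basis.
Inter-reduce: drop elements whose leading term is divisible by another's, tail-reduce, and make monic.
Reduced Gröbner basis: {x - 1, y + 2z, z^{2} + 2z + 2}.
The reduced Gröbner basis of I + (p) is {x - 1, y + 2z, z^{2} + 2z + 2} ≠ {1}, a proper ideal, so the enlarged system stays consistent: p is independent of I, with normal form z^{2} + 2z + 2.

xy - xz^{2} - xz - 2x + y - 2z is independent of I; its normal form modulo I is z^{2} + 2z + 2.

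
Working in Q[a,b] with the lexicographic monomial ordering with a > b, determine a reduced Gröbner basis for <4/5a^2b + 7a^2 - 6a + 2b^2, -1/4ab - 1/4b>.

f_1 = 4/5a^2b + 7a^2 - 6a + 2b^2, LT = a^2b.
f_2 = -1/4ab - 1/4b, LT = ab.

S(f_1,f_2): lcm = a^2b. S = 35/4a^2 - ab - 15/2a + 5/2b^2.
  leading term a^2: no divisor's leading term divides it; move 35/4a^2 to the remainder.
  leading term ab: subtract (4)·f_2 from -ab - 15/2a + 5/2b^2 → -15/2a + 5/2b^2 + b
  leading term a: no divisor's leading term divides it; move -15/2a to the remainder.
  leading term b^2: no divisor's leading term divides it; move 5/2b^2 to the remainder.
  leading term b: no divisor's leading term divides it; move b to the remainder.
  remainder 35/4a^2 - 15/2a + 5/2b^2 + b ≠ 0; add g_3 = 35/4a^2 - 15/2a + 5/2b^2 + b to the basis.

S(f_1,g_3): lcm = a^2b. S = 35/4a^2 + 6/7ab - 15/2a - 2/7b^3 + 167/70b^2.
  leading term a^2: subtract (1)·g_3 from 35/4a^2 + 6/7ab - 15/2a - 2/7b^3 + 167/70b^2 → 6/7ab - 2/7b^3 - 4/35b^2 - b
  leading term ab: subtract (-24/7)·f_2 from 6/7ab - 2/7b^3 - 4/35b^2 - b → -2/7b^3 - 4/35b^2 - 13/7b
  leading term b^3: no divisor's leading term divides it; move -2/7b^3 to the remainder.
  leading term b^2: no divisor's leading term divides it; move -4/35b^2 to the remainder.
  leading term b: no divisor's leading term divides it; move -13/7b to the remainder.
  remainder -2/7b^3 - 4/35b^2 - 13/7b ≠ 0; add g_4 = -2/7b^3 - 4/35b^2 - 13/7b to the basis.

The other S-polynomials (S(f_2,g_3), S(f_1,g_4), S(f_2,g_4), S(g_3,g_4)) all reduce to 0 modulo the current basis, so we have a Gröbner basis.
Inter-reduce: drop elements whose leading term is divisible by another's, tail-reduce, and make monic.

G = {a^2 - 6/7a + 2/7b^2 + 4/35b, ab + b, b^3 + 2/5b^2 + 13/2b}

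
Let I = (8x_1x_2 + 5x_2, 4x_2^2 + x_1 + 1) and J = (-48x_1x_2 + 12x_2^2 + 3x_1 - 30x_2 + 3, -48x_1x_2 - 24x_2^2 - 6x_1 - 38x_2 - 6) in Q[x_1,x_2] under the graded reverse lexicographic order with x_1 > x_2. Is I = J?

No, the ideals differ.

For a fixed monomial order, each ideal has a unique reduced Gröbner basis; comparing bases decides equality.
Buchberger on the first generating set:
f_1 = 8x_1x_2 + 5x_2, LT = x_1x_2.
f_2 = 4x_2^2 + x_1 + 1, LT = x_2^2.

S(f_1,f_2): lcm = x_1x_2^2. S = -1/4x_1^2 + 5/8x_2^2 - 1/4x_1.
  leading term x_1^2: no divisor's leading term divides it; move -1/4x_1^2 to the remainder.
  leading term x_2^2: subtract (5/32)·f_2 from 5/8x_2^2 - 1/4x_1 → -13/32x_1 - 5/32
  leading term x_1: no divisor's leading term divides it; move -13/32x_1 to the remainder.
  leading term 1: no divisor's leading term divides it; move -5/32 to the remainder.
  remainder -1/4x_1^2 - 13/32x_1 - 5/32 ≠ 0; add g_3 = -1/4x_1^2 - 13/32x_1 - 5/32 to the basis.

The other S-polynomials (S(f_1,g_3), S(f_2,g_3)) all reduce to 0 modulo the current basis, so we have a Gröbner basis.
Inter-reduce: drop elements whose leading term is divisible by another's, tail-reduce, and make monic.
Reduced Gröbner basis: {x_1^2 + 13/8x_1 + 5/8, x_1x_2 + 5/8x_2, x_2^2 + 1/4x_1 + 1/4}.

Buchberger on the second generating set:
h_1 = -48x_1x_2 + 12x_2^2 + 3x_1 - 30x_2 + 3, LT = x_1x_2.
h_2 = -48x_1x_2 - 24x_2^2 - 6x_1 - 38x_2 - 6, LT = x_1x_2.

S(h_1,h_2): lcm = x_1x_2. S = -3/4x_2^2 - 3/16x_1 - 1/6x_2 - 3/16.
  leading term x_2^2: no divisor's leading term divides it; move -3/4x_2^2 to the remainder.
  leading term x_1: no divisor's leading term divides it; move -3/16x_1 to the remainder.
  leading term x_2: no divisor's leading term divides it; move -1/6x_2 to the remainder.
  leading term 1: no divisor's leading term divides it; move -3/16 to the remainder.
  remainder -3/4x_2^2 - 3/16x_1 - 1/6x_2 - 3/16 ≠ 0; add k_3 = -3/4x_2^2 - 3/16x_1 - 1/6x_2 - 3/16 to the basis.

S(h_1,k_3): lcm = x_1x_2^2. S = -1/4x_2^3 - 1/4x_1^2 - 41/144x_1x_2 + 5/8x_2^2 - 1/4x_1 - 1/16x_2.
  leading term x_2^3: subtract (1/3x_2)·k_3 from -1/4x_2^3 - 1/4x_1^2 - 41/144x_1x_2 + 5/8x_2^2 - 1/4x_1 - 1/16x_2 → -1/4x_1^2 - 2/9x_1x_2 + 49/72x_2^2 - 1/4x_1
  leading term x_1^2: no divisor's leading term divides it; move -1/4x_1^2 to the remainder.
  leading term x_1x_2: subtract (1/216)·h_1 from -2/9x_1x_2 + 49/72x_2^2 - 1/4x_1 → 5/8x_2^2 - 19/72x_1 + 5/36x_2 - 1/72
  leading term x_2^2: subtract (-5/6)·k_3 from 5/8x_2^2 - 19/72x_1 + 5/36x_2 - 1/72 → -121/288x_1 - 49/288
  leading term x_1: no divisor's leading term divides it; move -121/288x_1 to the remainder.
  leading term 1: no divisor's leading term divides it; move -49/288 to the remainder.
  remainder -1/4x_1^2 - 121/288x_1 - 49/288 ≠ 0; add k_4 = -1/4x_1^2 - 121/288x_1 - 49/288 to the basis.

The other S-polynomials (S(h_2,k_3), S(h_1,k_4), S(h_2,k_4), S(k_3,k_4)) all reduce to 0 modulo the current basis, so we have a Gröbner basis.
Inter-reduce: drop elements whose leading term is divisible by another's, tail-reduce, and make monic.
Reduced Gröbner basis: {x_1^2 + 121/72x_1 + 49/72, x_1x_2 + 49/72x_2, x_2^2 + 1/4x_1 + 2/9x_2 + 1/4}.

These differ, so the ideals are not equal.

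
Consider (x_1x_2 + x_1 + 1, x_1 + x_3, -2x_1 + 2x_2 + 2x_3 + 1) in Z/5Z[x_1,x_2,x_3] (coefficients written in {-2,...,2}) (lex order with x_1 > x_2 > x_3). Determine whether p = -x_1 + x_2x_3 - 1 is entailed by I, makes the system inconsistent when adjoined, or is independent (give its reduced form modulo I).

First compute the reduced Gröbner basis of I by Buchberger's algorithm.
f_1 = x_1x_2 + x_1 + 1, LT = x_1x_2.
f_2 = x_1 + x_3, LT = x_1.
f_3 = -2x_1 + 2x_2 + 2x_3 + 1, LT = x_1.

S(f_1,f_2): lcm = x_1x_2. S = x_1 - x_2x_3 + 1.
  leading term x_1: subtract (1)·f_2 from x_1 - x_2x_3 + 1 → -x_2x_3 - x_3 + 1
  leading term x_2x_3: no divisor's leading term divides it; move -x_2x_3 to the remainder.
  leading term x_3: no divisor's leading term divides it; move -x_3 to the remainder.
  leading term 1: no divisor's leading term divides it; move 1 to the remainder.
  remainder -x_2x_3 - x_3 + 1 ≠ 0; add h_4 = -x_2x_3 - x_3 + 1 to the basis.

S(f_1,f_3): lcm = x_1x_2. S = x_1 + x_2^2 + x_2x_3 - 2x_2 + 1.
  leading term x_1: subtract (1)·f_2 from x_1 + x_2^2 + x_2x_3 - 2x_2 + 1 → x_2^2 + x_2x_3 - 2x_2 - x_3 + 1
  leading term x_2^2: no divisor's leading term divides it; move x_2^2 to the remainder.
  leading term x_2x_3: subtract (-1)·h_4 from x_2x_3 - 2x_2 - x_3 + 1 → -2x_2 - 2x_3 + 2
  leading term x_2: no divisor's leading term divides it; move -2x_2 to the remainder.
  leading term x_3: no divisor's leading term divides it; move -2x_3 to the remainder.
  leading term 1: no divisor's leading term divides it; move 2 to the remainder.
  remainder x_2^2 - 2x_2 - 2x_3 + 2 ≠ 0; add h_5 = x_2^2 - 2x_2 - 2x_3 + 2 to the basis.

S(f_2,f_3): lcm = x_1. S = x_2 + 2x_3 - 2.
  leading term x_2: no divisor's leading term divides it; move x_2 to the remainder.
  leading term x_3: no divisor's leading term divides it; move 2x_3 to the remainder.
  leading term 1: no divisor's leading term divides it; move -2 to the remainder.
  remainder x_2 + 2x_3 - 2 ≠ 0; add h_6 = x_2 + 2x_3 - 2 to the basis.

S(f_1,h_5): lcm = x_1x_2^2. S = -2x_1x_2 + 2x_1x_3 - 2x_1 + x_2.
  leading term x_1x_2: subtract (-2)·f_1 from -2x_1x_2 + 2x_1x_3 - 2x_1 + x_2 → 2x_1x_3 + x_2 + 2
  leading term x_1x_3: subtract (2x_3)·f_2 from 2x_1x_3 + x_2 + 2 → x_2 - 2x_3^2 + 2
  leading term x_2: subtract (1)·h_6 from x_2 - 2x_3^2 + 2 → -2x_3^2 - 2x_3 - 1
  leading term x_3^2: no divisor's leading term divides it; move -2x_3^2 to the remainder.
  leading term x_3: no divisor's leading term divides it; move -2x_3 to the remainder.
  leading term 1: no divisor's leading term divides it; move -1 to the remainder.
  remainder -2x_3^2 - 2x_3 - 1 ≠ 0; add h_7 = -2x_3^2 - 2x_3 - 1 to the basis.

The other S-polynomials (S(f_1,h_4), S(f_2,h_4), S(f_3,h_4), S(f_2,h_5), S(f_3,h_5), S(h_4,h_5), S(f_1,h_6), S(f_2,h_6), S(f_3,h_6), S(h_4,h_6), S(h_5,h_6), S(f_1,h_7), S(f_2,h_7), S(f_3,h_7), S(h_4,h_7), S(h_5,h_7), S(h_6,h_7)) all reduce to 0 modulo the current basis, so we have a Gröbner basis.
Inter-reduce: drop elements whose leading term is divisible by another's, tail-reduce, and make monic.
Reduced Gröbner basis: {x_1 + x_3, x_2 + 2x_3 - 2, x_3^2 + x_3 - 2}.
Label its elements g_1 = x_1 + x_3, g_2 = x_2 + 2x_3 - 2, g_3 = x_3^2 + x_3 - 2.

Reduce p = -x_1 + x_2x_3 - 1 modulo G:
  leading term x_1: subtract (-1)·g_1 from -x_1 + x_2x_3 - 1 → x_2x_3 + x_3 - 1
  leading term x_2x_3: subtract (x_3)·g_2 from x_2x_3 + x_3 - 1 → -2x_3^2 - 2x_3 - 1
  leading term x_3^2: subtract (-2)·g_3 from -2x_3^2 - 2x_3 - 1 → 0
  normal form = 0.
Since the normal form is 0, p ∈ I.

-x_1 + x_2x_3 - 1 lies in I (it reduces to 0).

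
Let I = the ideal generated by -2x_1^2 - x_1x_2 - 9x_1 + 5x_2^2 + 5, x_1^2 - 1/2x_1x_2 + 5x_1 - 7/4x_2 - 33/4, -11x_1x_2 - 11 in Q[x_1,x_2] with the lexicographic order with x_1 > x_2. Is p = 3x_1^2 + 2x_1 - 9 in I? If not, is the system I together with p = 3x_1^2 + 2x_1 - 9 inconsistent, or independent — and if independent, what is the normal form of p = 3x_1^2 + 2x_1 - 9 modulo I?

Adjoining 3x_1^2 + 2x_1 - 9 makes the ideal the whole ring: the system is inconsistent.

First compute the reduced Gröbner basis of I by Buchberger's algorithm.
f_1 = -2x_1^2 - x_1x_2 - 9x_1 + 5x_2^2 + 5, LT = x_1^2.
f_2 = x_1^2 - 1/2x_1x_2 + 5x_1 - 7/4x_2 - 33/4, LT = x_1^2.
f_3 = -11x_1x_2 - 11, LT = x_1x_2.

S(f_1,f_2): lcm = x_1^2. S = x_1x_2 - 1/2x_1 - 5/2x_2^2 + 7/4x_2 + 23/4.
  reduce S modulo (f_1, f_2, f_3):
  remainder -1/2x_1 - 5/2x_2^2 + 7/4x_2 + 19/4 ≠ 0; add h_4 = -1/2x_1 - 5/2x_2^2 + 7/4x_2 + 19/4 to the basis.

S(f_1,f_3): lcm = x_1^2x_2. S = 1/2x_1x_2^2 + 9/2x_1x_2 - x_1 - 5/2x_2^3 - 5/2x_2.
  reduce S modulo (f_1, f_2, f_3, h_4):
  remainder -5/2x_2^3 + 5x_2^2 - 13/2x_2 - 14 ≠ 0; add h_5 = -5/2x_2^3 + 5x_2^2 - 13/2x_2 - 14 to the basis.

S(f_2,f_3): lcm = x_1^2x_2. S = -1/2x_1x_2^2 + 5x_1x_2 - x_1 - 7/4x_2^2 - 33/4x_2.
  reduce S modulo (f_1, f_2, f_3, h_4, h_5):
  remainder 13/4x_2^2 - 45/4x_2 - 29/2 ≠ 0; add h_6 = 13/4x_2^2 - 45/4x_2 - 29/2 to the basis.

S(f_1,h_4): lcm = x_1^2. S = -5x_1x_2^2 + 4x_1x_2 + 14x_1 - 5/2x_2^2 - 5/2.
  reduce S modulo (f_1, f_2, f_3, h_4, h_5, h_6):
  remainder -5121/26x_2 - 5121/26 ≠ 0; add h_7 = -5121/26x_2 - 5121/26 to the basis.

The other S-polynomials (S(f_2,h_4), S(f_3,h_4), S(f_1,h_5), S(f_2,h_5), S(f_3,h_5), S(h_4,h_5), S(f_1,h_6), S(f_2,h_6), S(f_3,h_6), S(h_4,h_6), S(h_5,h_6), S(f_1,h_7), S(f_2,h_7), S(f_3,h_7), S(h_4,h_7), S(h_5,h_7), S(h_6,h_7)) all reduce to 0 modulo the current basis, so we have a Gröbner basis.
Inter-reduce: drop elements whose leading term is divisible by another's, tail-reduce, and make monic.
Reduced Gröbner basis: {x_1 - 1, x_2 + 1}.
Label its elements g_1 = x_1 - 1, g_2 = x_2 + 1.

Reduce p = 3x_1^2 + 2x_1 - 9 modulo G:
  leading term x_1^2: subtract (3x_1)·g_1 from 3x_1^2 + 2x_1 - 9 → 5x_1 - 9
  leading term x_1: subtract (5)·g_1 from 5x_1 - 9 → -4
  leading term 1: no divisor's leading term divides it; move -4 to the remainder.
  normal form = -4.
The normal form is nonzero, so p ∉ I. Since p minus its normal form lies in I, I + (p) = I + (r) where r = -4; decide whether this ideal is the whole ring.
Here r = -4 is a nonzero constant, hence a unit: 1 ∈ I + (p), the Gröbner basis of I + (p) is {1}, and the enlarged system has no common solution — adjoining p is inconsistent.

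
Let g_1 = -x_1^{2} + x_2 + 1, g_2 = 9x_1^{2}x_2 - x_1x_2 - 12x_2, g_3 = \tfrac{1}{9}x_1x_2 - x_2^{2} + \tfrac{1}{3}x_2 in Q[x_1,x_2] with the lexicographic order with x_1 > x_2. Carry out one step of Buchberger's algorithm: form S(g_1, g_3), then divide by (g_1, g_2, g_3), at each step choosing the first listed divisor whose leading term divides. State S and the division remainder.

S(g_1, g_3) = 9x_1x_2^{2} - 3x_1x_2 - x_2^{2} - x_2; remainder on division = 81x_2^{3} - 55x_2^{2} + 8x_2.

lcm(LM(g_1), LM(g_3)) = x_1^{2}x_2.
S = (lcm/LT(g_1))·g_1 − (lcm/LT(g_3))·g_3 = 9x_1x_2^{2} - 3x_1x_2 - x_2^{2} - x_2.
Reduce S modulo (g_1, g_2, g_3) in that order:
  leading term x_1x_2^{2}: subtract (81x_2)·g_3 from 9x_1x_2^{2} - 3x_1x_2 - x_2^{2} - x_2 → -3x_1x_2 + 81x_2^{3} - 28x_2^{2} - x_2
  leading term x_1x_2: subtract (-27)·g_3 from -3x_1x_2 + 81x_2^{3} - 28x_2^{2} - x_2 → 81x_2^{3} - 55x_2^{2} + 8x_2
  leading term x_2^{3}: no divisor's leading term divides it; move 81x_2^{3} to the remainder.
  leading term x_2^{2}: no divisor's leading term divides it; move -55x_2^{2} to the remainder.
  leading term x_2: no divisor's leading term divides it; move 8x_2 to the remainder.
The remainder 81x_2^{3} - 55x_2^{2} + 8x_2 is nonzero, so it would be added as the next basis element.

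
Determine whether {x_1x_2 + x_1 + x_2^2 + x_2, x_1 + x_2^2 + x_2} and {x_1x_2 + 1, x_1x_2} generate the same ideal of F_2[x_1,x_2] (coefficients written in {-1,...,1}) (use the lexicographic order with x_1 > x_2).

For a fixed monomial order, each ideal has a unique reduced Gröbner basis; comparing bases decides equality.
Buchberger on the first generating set:
f_1 = x_1x_2 + x_1 + x_2^2 + x_2, LT = x_1x_2.
f_2 = x_1 + x_2^2 + x_2, LT = x_1.

S(f_1,f_2): lcm = x_1x_2. S = x_1 + x_2^3 + x_2.
  leading term x_1: subtract (1)·f_2 from x_1 + x_2^3 + x_2 → x_2^3 + x_2^2
  leading term x_2^3: no divisor's leading term divides it; move x_2^3 to the remainder.
  leading term x_2^2: no divisor's leading term divides it; move x_2^2 to the remainder.
  remainder x_2^3 + x_2^2 ≠ 0; add g_3 = x_2^3 + x_2^2 to the basis.

S(f_1,g_3): lcm = x_1x_2^3. S = x_2^4 + x_2^3.
  leading term x_2^4: subtract (x_2)·g_3 from x_2^4 + x_2^3 → 0
  remainder 0.

S(f_2,g_3): leading monomials are coprime, so the S-polynomial reduces to 0 (Buchberger's first criterion).
Every S-polynomial of the final basis reduces to 0, so we have a Gröbner basis.
Inter-reduce: drop elements whose leading term is divisible by another's, tail-reduce, and make monic.
Reduced Gröbner basis: {x_1 + x_2^2 + x_2, x_2^3 + x_2^2}.

Buchberger on the second generating set:
h_1 = x_1x_2 + 1, LT = x_1x_2.
h_2 = x_1x_2, LT = x_1x_2.

S(h_1,h_2): lcm = x_1x_2. S = 1.
  leading term 1: no divisor's leading term divides it; move 1 to the remainder.
  remainder 1 ≠ 0; add k_3 = 1 to the basis.

S(h_1,k_3): leading monomials are coprime, so the S-polynomial reduces to 0 (Buchberger's first criterion).
S(h_2,k_3): leading monomials are coprime, so the S-polynomial reduces to 0 (Buchberger's first criterion).
Every S-polynomial of the final basis reduces to 0, so we have a Gröbner basis.
Inter-reduce: drop elements whose leading term is divisible by another's, tail-reduce, and make monic.
Reduced Gröbner basis: {1}.

These differ, so the ideals are not equal.

No, the ideals differ.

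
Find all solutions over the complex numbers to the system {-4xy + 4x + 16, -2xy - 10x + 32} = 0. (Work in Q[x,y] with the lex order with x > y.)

{(2, 3)}

Compute a lex Gröbner basis by Buchberger's algorithm.
f_1 = -4xy + 4x + 16, LT = xy.
f_2 = -2xy - 10x + 32, LT = xy.

S(f_1,f_2): lcm = xy. S = -6x + 12.
  leading term x: no divisor's leading term divides it; move -6x to the remainder.
  leading term 1: no divisor's leading term divides it; move 12 to the remainder.
  remainder -6x + 12 ≠ 0; add h_3 = -6x + 12 to the basis.

S(f_1,h_3): lcm = xy. S = -x + 2y - 4.
  leading term x: subtract (1/6)·h_3 from -x + 2y - 4 → 2y - 6
  leading term y: no divisor's leading term divides it; move 2y to the remainder.
  leading term 1: no divisor's leading term divides it; move -6 to the remainder.
  remainder 2y - 6 ≠ 0; add h_4 = 2y - 6 to the basis.

The other S-polynomials (S(f_2,h_3), S(f_1,h_4), S(f_2,h_4), S(h_3,h_4)) all reduce to 0 modulo the current basis, so we have a Gröbner basis.
Inter-reduce: drop elements whose leading term is divisible by another's, tail-reduce, and make monic.
Reduced Gröbner basis: {x - 2, y - 3}.

A lex Gröbner basis eliminates variables successively. Here y - 3 depends only on y, with roots {3}; lifting each root through the earlier basis elements recovers the full solutions.
  y = 3: the earlier basis element becomes x - 2 = 0, giving x = 2 — point (2, 3).
Check: every point annihilates each of the original generators.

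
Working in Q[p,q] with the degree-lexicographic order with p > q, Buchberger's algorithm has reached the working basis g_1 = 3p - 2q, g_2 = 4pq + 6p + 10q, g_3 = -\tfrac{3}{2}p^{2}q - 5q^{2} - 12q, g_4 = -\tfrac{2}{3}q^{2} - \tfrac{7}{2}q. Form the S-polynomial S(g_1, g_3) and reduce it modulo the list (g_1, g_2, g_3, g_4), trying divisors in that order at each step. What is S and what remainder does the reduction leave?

lcm(LM(g_1), LM(g_3)) = p^{2}q.
S = (lcm/LT(g_1))·g_1 − (lcm/LT(g_3))·g_3 = -\tfrac{2}{3}pq^{2} - \tfrac{10}{3}q^{2} - 8q.
Reduce S modulo (g_1, g_2, g_3, g_4) in that order:
  leading term pq^{2}: subtract (-\tfrac{2}{9}q^{2})·g_1 from -\tfrac{2}{3}pq^{2} - \tfrac{10}{3}q^{2} - 8q → -\tfrac{4}{9}q^{3} - \tfrac{10}{3}q^{2} - 8q
  leading term q^{3}: subtract (\tfrac{2}{3}q)·g_4 from -\tfrac{4}{9}q^{3} - \tfrac{10}{3}q^{2} - 8q → -q^{2} - 8q
  leading term q^{2}: subtract (\tfrac{3}{2})·g_4 from -q^{2} - 8q → -\tfrac{11}{4}q
  leading term q: no divisor's leading term divides it; move -\tfrac{11}{4}q to the remainder.
The remainder -\tfrac{11}{4}q is nonzero, so it would be added as the next basis element.

S(g_1, g_3) = -\tfrac{2}{3}pq^{2} - \tfrac{10}{3}q^{2} - 8q; remainder on division = -\tfrac{11}{4}q.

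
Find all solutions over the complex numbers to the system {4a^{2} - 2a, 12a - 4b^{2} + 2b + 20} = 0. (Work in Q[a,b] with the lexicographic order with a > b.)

{(0, -2), (0, 5/2), (1/2, 1/4 - sqrt(105)/4), (1/2, 1/4 + sqrt(105)/4)}

Compute a lex Gröbner basis by Buchberger's algorithm.
f_1 = 4a^{2} - 2a, LT = a^{2}.
f_2 = 12a - 4b^{2} + 2b + 20, LT = a.

S(f_1,f_2): lcm = a^{2}. S = \tfrac{1}{3}ab^{2} - \tfrac{1}{6}ab - \tfrac{13}{6}a.
  leading term ab^{2}: subtract (\tfrac{1}{36}b^{2})·f_2 from \tfrac{1}{3}ab^{2} - \tfrac{1}{6}ab - \tfrac{13}{6}a → -\tfrac{1}{6}ab - \tfrac{13}{6}a + \tfrac{1}{9}b^{4} - \tfrac{1}{18}b^{3} - \tfrac{5}{9}b^{2}
  leading term ab: subtract (-\tfrac{1}{72}b)·f_2 from -\tfrac{1}{6}ab - \tfrac{13}{6}a + \tfrac{1}{9}b^{4} - \tfrac{1}{18}b^{3} - \tfrac{5}{9}b^{2} → -\tfrac{13}{6}a + \tfrac{1}{9}b^{4} - \tfrac{1}{9}b^{3} - \tfrac{19}{36}b^{2} + \tfrac{5}{18}b
  leading term a: subtract (-\tfrac{13}{72})·f_2 from -\tfrac{13}{6}a + \tfrac{1}{9}b^{4} - \tfrac{1}{9}b^{3} - \tfrac{19}{36}b^{2} + \tfrac{5}{18}b → \tfrac{1}{9}b^{4} - \tfrac{1}{9}b^{3} - \tfrac{5}{4}b^{2} + \tfrac{23}{36}b + \tfrac{65}{18}
  leading term b^{4}: no divisor's leading term divides it; move \tfrac{1}{9}b^{4} to the remainder.
  leading term b^{3}: no divisor's leading term divides it; move -\tfrac{1}{9}b^{3} to the remainder.
  leading term b^{2}: no divisor's leading term divides it; move -\tfrac{5}{4}b^{2} to the remainder.
  leading term b: no divisor's leading term divides it; move \tfrac{23}{36}b to the remainder.
  leading term 1: no divisor's leading term divides it; move \tfrac{65}{18} to the remainder.
  remainder \tfrac{1}{9}b^{4} - \tfrac{1}{9}b^{3} - \tfrac{5}{4}b^{2} + \tfrac{23}{36}b + \tfrac{65}{18} ≠ 0; add h_3 = \tfrac{1}{9}b^{4} - \tfrac{1}{9}b^{3} - \tfrac{5}{4}b^{2} + \tfrac{23}{36}b + \tfrac{65}{18} to the basis.

The other S-polynomials (S(f_1,h_3), S(f_2,h_3)) all reduce to 0 modulo the current basis, so we have a Gröbner basis.
Inter-reduce: drop elements whose leading term is divisible by another's, tail-reduce, and make monic.
Reduced Gröbner basis: {a - \tfrac{1}{3}b^{2} + \tfrac{1}{6}b + \tfrac{5}{3}, b^{4} - b^{3} - \tfrac{45}{4}b^{2} + \tfrac{23}{4}b + \tfrac{65}{2}}.

Since the basis is lex-ordered, b^{4} - b^{3} - \tfrac{45}{4}b^{2} + \tfrac{23}{4}b + \tfrac{65}{2} is univariate in b. Its roots are {-2, 5/2, 1/4 - sqrt(105)/4, 1/4 + sqrt(105)/4}. Back-substituting each root into the other basis elements fixes the other coordinates.
  b = -2: the earlier basis element becomes a = 0, giving a = 0 — point (0, -2).
  b = 5/2: the earlier basis element becomes a = 0, giving a = 0 — point (0, 5/2).
  b = 1/4 - sqrt(105)/4: the earlier basis element becomes a - \tfrac{1}{2} = 0, giving a = 1/2 — point (1/2, 1/4 - sqrt(105)/4).
  b = 1/4 + sqrt(105)/4: the earlier basis element becomes a - \tfrac{1}{2} = 0, giving a = 1/2 — point (1/2, 1/4 + sqrt(105)/4).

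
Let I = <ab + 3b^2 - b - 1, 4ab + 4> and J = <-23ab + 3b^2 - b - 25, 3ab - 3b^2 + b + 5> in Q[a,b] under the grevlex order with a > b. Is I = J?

Yes, the ideals are equal.

Since reduced Gröbner bases are canonical representatives of ideals under a given ordering, it suffices to compute and compare them.
Buchberger on the first generating set:
f_1 = ab + 3b^2 - b - 1, LT = ab.
f_2 = 4ab + 4, LT = ab.

S(f_1,f_2): lcm = ab. S = 3b^2 - b - 2.
  reduce S modulo (f_1, f_2):
  remainder 3b^2 - b - 2 ≠ 0; add g_3 = 3b^2 - b - 2 to the basis.

S(f_1,g_3): lcm = ab^2. S = 3b^3 + 1/3ab - b^2 + 2/3a - b.
  reduce S modulo (f_1, f_2, g_3):
  remainder 2/3a + b - 1/3 ≠ 0; add g_4 = 2/3a + b - 1/3 to the basis.

The other S-polynomials (S(f_2,g_3), S(f_1,g_4), S(f_2,g_4), S(g_3,g_4)) all reduce to 0 modulo the current basis, so we have a Gröbner basis.
Inter-reduce: drop elements whose leading term is divisible by another's, tail-reduce, and make monic.
Reduced Gröbner basis: {b^2 - 1/3b - 2/3, a + 3/2b - 1/2}.

Buchberger on the second generating set:
h_1 = -23ab + 3b^2 - b - 25, LT = ab.
h_2 = 3ab - 3b^2 + b + 5, LT = ab.

S(h_1,h_2): lcm = ab. S = 20/23b^2 - 20/69b - 40/69.
  reduce S modulo (h_1, h_2):
  remainder 20/23b^2 - 20/69b - 40/69 ≠ 0; add k_3 = 20/23b^2 - 20/69b - 40/69 to the basis.

S(h_1,k_3): lcm = ab^2. S = -3/23b^3 + 1/3ab + 1/23b^2 + 2/3a + 25/23b.
  reduce S modulo (h_1, h_2, k_3):
  remainder 2/3a + b - 1/3 ≠ 0; add k_4 = 2/3a + b - 1/3 to the basis.

The other S-polynomials (S(h_2,k_3), S(h_1,k_4), S(h_2,k_4), S(k_3,k_4)) all reduce to 0 modulo the current basis, so we have a Gröbner basis.
Inter-reduce: drop elements whose leading term is divisible by another's, tail-reduce, and make monic.
Reduced Gröbner basis: {b^2 - 1/3b - 2/3, a + 3/2b - 1/2}.

These coincide, so the ideals are equal.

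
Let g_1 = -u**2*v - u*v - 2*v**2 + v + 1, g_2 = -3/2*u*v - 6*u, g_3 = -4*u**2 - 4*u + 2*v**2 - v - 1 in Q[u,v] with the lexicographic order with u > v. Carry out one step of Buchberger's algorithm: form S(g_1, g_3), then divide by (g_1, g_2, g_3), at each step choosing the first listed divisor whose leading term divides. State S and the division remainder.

lcm(LM(g_1), LM(g_3)) = u**2*v.
S = (lcm/LT(g_1))·g_1 − (lcm/LT(g_3))·g_3 = 1/2*v**3 + 7/4*v**2 - 5/4*v - 1.
Reduce S modulo (g_1, g_2, g_3) in that order:
  leading term v**3: no divisor's leading term divides it; move 1/2*v**3 to the remainder.
  leading term v**2: no divisor's leading term divides it; move 7/4*v**2 to the remainder.
  leading term v: no divisor's leading term divides it; move -5/4*v to the remainder.
  leading term 1: no divisor's leading term divides it; move -1 to the remainder.
The remainder 1/2*v**3 + 7/4*v**2 - 5/4*v - 1 is nonzero, so it would be added as the next basis element.

S(g_1, g_3) = 1/2*v**3 + 7/4*v**2 - 5/4*v - 1; remainder on division = 1/2*v**3 + 7/4*v**2 - 5/4*v - 1.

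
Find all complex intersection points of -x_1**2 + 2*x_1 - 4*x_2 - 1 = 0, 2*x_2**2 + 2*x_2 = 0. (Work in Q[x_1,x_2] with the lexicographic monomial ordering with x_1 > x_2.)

Compute a lex Gröbner basis by Buchberger's algorithm.
f_1 = -x_1**2 + 2*x_1 - 4*x_2 - 1, LT = x_1**2.
f_2 = 2*x_2**2 + 2*x_2, LT = x_2**2.

The S-polynomials (S(f_1,f_2)) all reduce to 0 modulo the current basis, so we have a Gröbner basis.
Inter-reduce: drop elements whose leading term is divisible by another's, tail-reduce, and make monic.
Reduced Gröbner basis: {x_1**2 - 2*x_1 + 4*x_2 + 1, x_2**2 + x_2}.

Since the basis is lex-ordered, x_2**2 + x_2 is univariate in x_2. Its roots are {-1, 0}. Back-substituting each root into the other basis elements fixes the other coordinates.
  x_2 = -1: the earlier basis element becomes x_1**2 - 2*x_1 - 3 = 0, giving x_1 = -1, 3 — points (-1, -1), (3, -1).
  x_2 = 0: the earlier basis element becomes x_1**2 - 2*x_1 + 1 = 0, giving x_1 = 1 — point (1, 0).
A lex Gröbner basis triangularizes the system, enabling back-substitution.

{(-1, -1), (3, -1), (1, 0)}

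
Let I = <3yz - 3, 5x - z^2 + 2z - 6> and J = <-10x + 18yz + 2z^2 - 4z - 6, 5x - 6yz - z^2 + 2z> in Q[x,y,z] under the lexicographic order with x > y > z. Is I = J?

Yes, the ideals are equal.

Since reduced Gröbner bases are canonical representatives of ideals under a given ordering, it suffices to compute and compare them.
Buchberger on the first generating set:
f_1 = 3yz - 3, LT = yz.
f_2 = 5x - z^2 + 2z - 6, LT = x.

The S-polynomials (S(f_1,f_2)) all reduce to 0 modulo the current basis, so we have a Gröbner basis.
Inter-reduce: drop elements whose leading term is divisible by another's, tail-reduce, and make monic.
Reduced Gröbner basis: {x - 1/5z^2 + 2/5z - 6/5, yz - 1}.

Buchberger on the second generating set:
h_1 = -10x + 18yz + 2z^2 - 4z - 6, LT = x.
h_2 = 5x - 6yz - z^2 + 2z, LT = x.

S(h_1,h_2): lcm = x. S = -3/5yz + 3/5.
  reduce S modulo (h_1, h_2):
  remainder -3/5yz + 3/5 ≠ 0; add k_3 = -3/5yz + 3/5 to the basis.

The other S-polynomials (S(h_1,k_3), S(h_2,k_3)) all reduce to 0 modulo the current basis, so we have a Gröbner basis.
Inter-reduce: drop elements whose leading term is divisible by another's, tail-reduce, and make monic.
Reduced Gröbner basis: {x - 1/5z^2 + 2/5z - 6/5, yz - 1}.

Same reduced basis, so the two generating sets span the same ideal.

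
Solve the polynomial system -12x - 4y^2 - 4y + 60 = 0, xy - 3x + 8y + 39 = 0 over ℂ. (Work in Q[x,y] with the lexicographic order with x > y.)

{(1, -4), (-8 + 7*sqrt(3), 3 - 3*sqrt(3)), (-7*sqrt(3) - 8, 3 + 3*sqrt(3))}

Compute a lex Gröbner basis by Buchberger's algorithm.
f_1 = -12x - 4y^2 - 4y + 60, LT = x.
f_2 = xy - 3x + 8y + 39, LT = xy.

S(f_1,f_2): lcm = xy. S = 3x + 1/3y^3 + 1/3y^2 - 13y - 39.
  reduce S modulo (f_1, f_2):
  remainder 1/3y^3 - 2/3y^2 - 14y - 24 ≠ 0; add h_3 = 1/3y^3 - 2/3y^2 - 14y - 24 to the basis.

The other S-polynomials (S(f_1,h_3), S(f_2,h_3)) all reduce to 0 modulo the current basis, so we have a Gröbner basis.
Inter-reduce: drop elements whose leading term is divisible by another's, tail-reduce, and make monic.
Reduced Gröbner basis: {x + 1/3y^2 + 1/3y - 5, y^3 - 2y^2 - 42y - 72}.

Elimination: the polynomial y^3 - 2y^2 - 42y - 72 lies in the elimination ideal for y, so y ∈ {-4, 3 - 3*sqrt(3), 3 + 3*sqrt(3)}. For each such y, the remaining basis elements (now univariate) give the rest of the solution.
  y = -4: the earlier basis element becomes x - 1 = 0, giving x = 1 — point (1, -4).
  y = 3 - 3*sqrt(3): the earlier basis element becomes x - 7*sqrt(3) + 8 = 0, giving x = -8 + 7*sqrt(3) — point (-8 + 7*sqrt(3), 3 - 3*sqrt(3)).
  y = 3 + 3*sqrt(3): the earlier basis element becomes x + 8 + 7*sqrt(3) = 0, giving x = -7*sqrt(3) - 8 — point (-7*sqrt(3) - 8, 3 + 3*sqrt(3)).
This is the nonlinear analogue of row-reducing a linear system.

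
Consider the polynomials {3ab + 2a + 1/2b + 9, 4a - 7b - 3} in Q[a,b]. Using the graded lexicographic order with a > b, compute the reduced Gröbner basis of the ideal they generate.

f_1 = 3ab + 2a + 1/2b + 9, LT = ab.
f_2 = 4a - 7b - 3, LT = a.

S(f_1,f_2): lcm = ab. S = 7/4b^2 + 2/3a + 11/12b + 3.
  leading term b^2: no divisor's leading term divides it; move 7/4b^2 to the remainder.
  leading term a: subtract (1/6)·f_2 from 2/3a + 11/12b + 3 → 25/12b + 7/2
  leading term b: no divisor's leading term divides it; move 25/12b to the remainder.
  leading term 1: no divisor's leading term divides it; move 7/2 to the remainder.
  remainder 7/4b^2 + 25/12b + 7/2 ≠ 0; add g_3 = 7/4b^2 + 25/12b + 7/2 to the basis.

The other S-polynomials (S(f_1,g_3), S(f_2,g_3)) all reduce to 0 modulo the current basis, so we have a Gröbner basis.
Inter-reduce: drop elements whose leading term is divisible by another's, tail-reduce, and make monic.

G = {b^2 + 25/21b + 2, a - 7/4b - 3/4}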